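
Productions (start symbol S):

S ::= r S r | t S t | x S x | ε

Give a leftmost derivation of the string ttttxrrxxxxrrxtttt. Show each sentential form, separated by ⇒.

S ⇒ tSt ⇒ ttStt ⇒ tttSttt ⇒ ttttStttt ⇒ ttttxSxtttt ⇒ ttttxrSrxtttt ⇒ ttttxrrSrrxtttt ⇒ ttttxrrxSxrrxtttt ⇒ ttttxrrxxSxxrrxtttt ⇒ ttttxrrxxxxrrxtttt

S ⇒ tSt   [S ::= t S t]
tSt ⇒ ttStt   [S ::= t S t]
ttStt ⇒ tttSttt   [S ::= t S t]
tttSttt ⇒ ttttStttt   [S ::= t S t]
ttttStttt ⇒ ttttxSxtttt   [S ::= x S x]
ttttxSxtttt ⇒ ttttxrSrxtttt   [S ::= r S r]
ttttxrSrxtttt ⇒ ttttxrrSrrxtttt   [S ::= r S r]
ttttxrrSrrxtttt ⇒ ttttxrrxSxrrxtttt   [S ::= x S x]
ttttxrrxSxrrxtttt ⇒ ttttxrrxxSxxrrxtttt   [S ::= x S x]
ttttxrrxxSxxrrxtttt ⇒ ttttxrrxxxxrrxtttt   [S ::= ε]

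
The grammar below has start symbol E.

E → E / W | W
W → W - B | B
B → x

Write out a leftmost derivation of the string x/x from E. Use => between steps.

E => E/W   [E → E / W]
E/W => W/W   [E → W]
W/W => B/W   [W → B]
B/W => x/W   [B → x]
x/W => x/B   [W → B]
x/B => x/x   [B → x]

E=>E/W=>W/W=>B/W=>x/W=>x/B=>x/x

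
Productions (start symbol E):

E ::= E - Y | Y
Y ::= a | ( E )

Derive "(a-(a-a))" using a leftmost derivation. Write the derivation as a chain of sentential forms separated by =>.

E => Y => (E) => (E-Y) => (Y-Y) => (a-Y) => (a-(E)) => (a-(E-Y)) => (a-(Y-Y)) => (a-(a-Y)) => (a-(a-a))

E => Y   [E ::= Y]
Y => (E)   [Y ::= ( E )]
(E) => (E-Y)   [E ::= E - Y]
(E-Y) => (Y-Y)   [E ::= Y]
(Y-Y) => (a-Y)   [Y ::= a]
(a-Y) => (a-(E))   [Y ::= ( E )]
(a-(E)) => (a-(E-Y))   [E ::= E - Y]
(a-(E-Y)) => (a-(Y-Y))   [E ::= Y]
(a-(Y-Y)) => (a-(a-Y))   [Y ::= a]
(a-(a-Y)) => (a-(a-a))   [Y ::= a]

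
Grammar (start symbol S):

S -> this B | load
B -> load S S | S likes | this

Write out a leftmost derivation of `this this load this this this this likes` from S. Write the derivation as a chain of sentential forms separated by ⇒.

S ⇒ this B ⇒ this S likes ⇒ this this B likes ⇒ this this load S S likes ⇒ this this load this B S likes ⇒ this this load this this S likes ⇒ this this load this this this B likes ⇒ this this load this this this this likes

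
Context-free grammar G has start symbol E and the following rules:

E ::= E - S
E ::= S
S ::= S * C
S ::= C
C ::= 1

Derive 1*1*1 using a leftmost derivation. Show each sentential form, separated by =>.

E => S   [E ::= S]
S => S*C   [S ::= S * C]
S*C => S*C*C   [S ::= S * C]
S*C*C => C*C*C   [S ::= C]
C*C*C => 1*C*C   [C ::= 1]
1*C*C => 1*1*C   [C ::= 1]
1*1*C => 1*1*1   [C ::= 1]

E=>S=>S*C=>S*C*C=>C*C*C=>1*C*C=>1*1*C=>1*1*1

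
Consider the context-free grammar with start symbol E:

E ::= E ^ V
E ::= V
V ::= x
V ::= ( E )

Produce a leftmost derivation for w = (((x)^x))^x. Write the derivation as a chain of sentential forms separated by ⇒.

E ⇒ E^V   [E ::= E ^ V]
E^V ⇒ V^V   [E ::= V]
V^V ⇒ (E)^V   [V ::= ( E )]
(E)^V ⇒ (V)^V   [E ::= V]
(V)^V ⇒ ((E))^V   [V ::= ( E )]
((E))^V ⇒ ((E^V))^V   [E ::= E ^ V]
((E^V))^V ⇒ ((V^V))^V   [E ::= V]
((V^V))^V ⇒ (((E)^V))^V   [V ::= ( E )]
(((E)^V))^V ⇒ (((V)^V))^V   [E ::= V]
(((V)^V))^V ⇒ (((x)^V))^V   [V ::= x]
(((x)^V))^V ⇒ (((x)^x))^V   [V ::= x]
(((x)^x))^V ⇒ (((x)^x))^x   [V ::= x]

E ⇒ E^V ⇒ V^V ⇒ (E)^V ⇒ (V)^V ⇒ ((E))^V ⇒ ((E^V))^V ⇒ ((V^V))^V ⇒ (((E)^V))^V ⇒ (((V)^V))^V ⇒ (((x)^V))^V ⇒ (((x)^x))^V ⇒ (((x)^x))^x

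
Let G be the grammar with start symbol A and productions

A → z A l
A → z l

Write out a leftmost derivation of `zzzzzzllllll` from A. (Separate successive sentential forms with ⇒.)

A ⇒ zAl   [A → z A l]
zAl ⇒ zzAll   [A → z A l]
zzAll ⇒ zzzAlll   [A → z A l]
zzzAlll ⇒ zzzzAllll   [A → z A l]
zzzzAllll ⇒ zzzzzAlllll   [A → z A l]
zzzzzAlllll ⇒ zzzzzzllllll   [A → z l]

A ⇒ zAl ⇒ zzAll ⇒ zzzAlll ⇒ zzzzAllll ⇒ zzzzzAlllll ⇒ zzzzzzllllll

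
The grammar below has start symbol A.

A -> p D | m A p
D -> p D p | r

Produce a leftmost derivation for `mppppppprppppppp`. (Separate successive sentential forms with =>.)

A => mAp => mpDp => mppDpp => mpppDppp => mppppDpppp => mpppppDppppp => mppppppDpppppp => mpppppppDppppppp => mppppppprppppppp

A => mAp   [A -> m A p]
mAp => mpDp   [A -> p D]
mpDp => mppDpp   [D -> p D p]
mppDpp => mpppDppp   [D -> p D p]
mpppDppp => mppppDpppp   [D -> p D p]
mppppDpppp => mpppppDppppp   [D -> p D p]
mpppppDppppp => mppppppDpppppp   [D -> p D p]
mppppppDpppppp => mpppppppDppppppp   [D -> p D p]
mpppppppDppppppp => mppppppprppppppp   [D -> r]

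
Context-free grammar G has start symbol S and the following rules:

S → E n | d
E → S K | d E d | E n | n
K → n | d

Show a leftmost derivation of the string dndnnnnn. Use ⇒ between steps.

S⇒En⇒SKn⇒EnKn⇒SKnKn⇒EnKnKn⇒dEdnKnKn⇒dndnKnKn⇒dndnnnKn⇒dndnnnnn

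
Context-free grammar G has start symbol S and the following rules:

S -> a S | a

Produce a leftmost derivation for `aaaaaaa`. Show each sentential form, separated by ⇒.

S ⇒ aS ⇒ aaS ⇒ aaaS ⇒ aaaaS ⇒ aaaaaS ⇒ aaaaaaS ⇒ aaaaaaa

S ⇒ aS   [S -> a S]
aS ⇒ aaS   [S -> a S]
aaS ⇒ aaaS   [S -> a S]
aaaS ⇒ aaaaS   [S -> a S]
aaaaS ⇒ aaaaaS   [S -> a S]
aaaaaS ⇒ aaaaaaS   [S -> a S]
aaaaaaS ⇒ aaaaaaa   [S -> a]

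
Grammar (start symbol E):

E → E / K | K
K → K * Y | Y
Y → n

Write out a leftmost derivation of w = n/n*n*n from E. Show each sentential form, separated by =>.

E => E/K   [E → E / K]
E/K => K/K   [E → K]
K/K => Y/K   [K → Y]
Y/K => n/K   [Y → n]
n/K => n/K*Y   [K → K * Y]
n/K*Y => n/K*Y*Y   [K → K * Y]
n/K*Y*Y => n/Y*Y*Y   [K → Y]
n/Y*Y*Y => n/n*Y*Y   [Y → n]
n/n*Y*Y => n/n*n*Y   [Y → n]
n/n*n*Y => n/n*n*n   [Y → n]

E=>E/K=>K/K=>Y/K=>n/K=>n/K*Y=>n/K*Y*Y=>n/Y*Y*Y=>n/n*Y*Y=>n/n*n*Y=>n/n*n*n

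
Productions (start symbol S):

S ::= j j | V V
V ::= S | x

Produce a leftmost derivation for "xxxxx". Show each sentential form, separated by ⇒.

S ⇒ VV ⇒ xV ⇒ xS ⇒ xVV ⇒ xSV ⇒ xVVV ⇒ xSVV ⇒ xVVVV ⇒ xxVVV ⇒ xxxVV ⇒ xxxxV ⇒ xxxxx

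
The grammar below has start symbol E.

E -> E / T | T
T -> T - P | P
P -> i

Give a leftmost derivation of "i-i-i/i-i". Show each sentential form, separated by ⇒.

E ⇒ E/T ⇒ T/T ⇒ T-P/T ⇒ T-P-P/T ⇒ P-P-P/T ⇒ i-P-P/T ⇒ i-i-P/T ⇒ i-i-i/T ⇒ i-i-i/T-P ⇒ i-i-i/P-P ⇒ i-i-i/i-P ⇒ i-i-i/i-i

E ⇒ E/T   [E -> E / T]
E/T ⇒ T/T   [E -> T]
T/T ⇒ T-P/T   [T -> T - P]
T-P/T ⇒ T-P-P/T   [T -> T - P]
T-P-P/T ⇒ P-P-P/T   [T -> P]
P-P-P/T ⇒ i-P-P/T   [P -> i]
i-P-P/T ⇒ i-i-P/T   [P -> i]
i-i-P/T ⇒ i-i-i/T   [P -> i]
i-i-i/T ⇒ i-i-i/T-P   [T -> T - P]
i-i-i/T-P ⇒ i-i-i/P-P   [T -> P]
i-i-i/P-P ⇒ i-i-i/i-P   [P -> i]
i-i-i/i-P ⇒ i-i-i/i-i   [P -> i]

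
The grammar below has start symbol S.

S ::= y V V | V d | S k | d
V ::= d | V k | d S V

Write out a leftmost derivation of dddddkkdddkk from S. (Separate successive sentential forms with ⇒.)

S ⇒ Sk   [S ::= S k]
Sk ⇒ Skk   [S ::= S k]
Skk ⇒ Vdkk   [S ::= V d]
Vdkk ⇒ dSVdkk   [V ::= d S V]
dSVdkk ⇒ dVdVdkk   [S ::= V d]
dVdVdkk ⇒ dddVdkk   [V ::= d]
dddVdkk ⇒ ddddSVdkk   [V ::= d S V]
ddddSVdkk ⇒ ddddVdVdkk   [S ::= V d]
ddddVdVdkk ⇒ ddddVkdVdkk   [V ::= V k]
ddddVkdVdkk ⇒ ddddVkkdVdkk   [V ::= V k]
ddddVkkdVdkk ⇒ dddddkkdVdkk   [V ::= d]
dddddkkdVdkk ⇒ dddddkkdddkk   [V ::= d]

S⇒Sk⇒Skk⇒Vdkk⇒dSVdkk⇒dVdVdkk⇒dddVdkk⇒ddddSVdkk⇒ddddVdVdkk⇒ddddVkdVdkk⇒ddddVkkdVdkk⇒dddddkkdVdkk⇒dddddkkdddkk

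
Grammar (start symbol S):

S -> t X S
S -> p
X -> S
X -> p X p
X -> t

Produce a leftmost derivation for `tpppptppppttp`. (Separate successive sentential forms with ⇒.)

S⇒tXS⇒tpXpS⇒tppXppS⇒tpppXpppS⇒tppppXppppS⇒tpppptppppS⇒tpppptpppptXS⇒tpppptppppttS⇒tpppptppppttp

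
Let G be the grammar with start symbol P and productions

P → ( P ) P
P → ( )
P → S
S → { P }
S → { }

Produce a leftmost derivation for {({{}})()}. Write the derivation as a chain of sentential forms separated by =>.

P => S => {P} => {(P)P} => {(S)P} => {({P})P} => {({S})P} => {({{}})P} => {({{}})()}

P => S   [P → S]
S => {P}   [S → { P }]
{P} => {(P)P}   [P → ( P ) P]
{(P)P} => {(S)P}   [P → S]
{(S)P} => {({P})P}   [S → { P }]
{({P})P} => {({S})P}   [P → S]
{({S})P} => {({{}})P}   [S → { }]
{({{}})P} => {({{}})()}   [P → ( )]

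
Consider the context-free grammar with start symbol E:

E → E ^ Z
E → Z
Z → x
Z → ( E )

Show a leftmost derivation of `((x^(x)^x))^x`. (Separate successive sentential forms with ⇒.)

E ⇒ E^Z ⇒ Z^Z ⇒ (E)^Z ⇒ (Z)^Z ⇒ ((E))^Z ⇒ ((E^Z))^Z ⇒ ((E^Z^Z))^Z ⇒ ((Z^Z^Z))^Z ⇒ ((x^Z^Z))^Z ⇒ ((x^(E)^Z))^Z ⇒ ((x^(Z)^Z))^Z ⇒ ((x^(x)^Z))^Z ⇒ ((x^(x)^x))^Z ⇒ ((x^(x)^x))^x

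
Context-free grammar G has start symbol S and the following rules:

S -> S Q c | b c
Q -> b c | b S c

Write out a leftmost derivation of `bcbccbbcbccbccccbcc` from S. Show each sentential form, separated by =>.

S => SQc => SQcQc => SQcQcQc => bcQcQcQc => bcbccQcQc => bcbccbSccQc => bcbccbSQcccQc => bcbccbSQcQcccQc => bcbccbbcQcQcccQc => bcbccbbcbccQcccQc => bcbccbbcbccbccccQc => bcbccbbcbccbccccbcc

S => SQc   [S -> S Q c]
SQc => SQcQc   [S -> S Q c]
SQcQc => SQcQcQc   [S -> S Q c]
SQcQcQc => bcQcQcQc   [S -> b c]
bcQcQcQc => bcbccQcQc   [Q -> b c]
bcbccQcQc => bcbccbSccQc   [Q -> b S c]
bcbccbSccQc => bcbccbSQcccQc   [S -> S Q c]
bcbccbSQcccQc => bcbccbSQcQcccQc   [S -> S Q c]
bcbccbSQcQcccQc => bcbccbbcQcQcccQc   [S -> b c]
bcbccbbcQcQcccQc => bcbccbbcbccQcccQc   [Q -> b c]
bcbccbbcbccQcccQc => bcbccbbcbccbccccQc   [Q -> b c]
bcbccbbcbccbccccQc => bcbccbbcbccbccccbcc   [Q -> b c]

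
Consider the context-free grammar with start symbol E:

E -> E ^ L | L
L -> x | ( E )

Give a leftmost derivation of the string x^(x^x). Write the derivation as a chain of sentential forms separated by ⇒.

E⇒E^L⇒L^L⇒x^L⇒x^(E)⇒x^(E^L)⇒x^(L^L)⇒x^(x^L)⇒x^(x^x)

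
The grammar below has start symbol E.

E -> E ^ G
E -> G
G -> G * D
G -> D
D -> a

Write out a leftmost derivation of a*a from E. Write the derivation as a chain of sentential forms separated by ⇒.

E ⇒ G   [E -> G]
G ⇒ G*D   [G -> G * D]
G*D ⇒ D*D   [G -> D]
D*D ⇒ a*D   [D -> a]
a*D ⇒ a*a   [D -> a]

E ⇒ G ⇒ G*D ⇒ D*D ⇒ a*D ⇒ a*a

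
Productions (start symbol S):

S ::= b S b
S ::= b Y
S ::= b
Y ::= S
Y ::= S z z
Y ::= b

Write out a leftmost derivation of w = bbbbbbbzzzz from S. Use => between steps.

S=>bY=>bSzz=>bbYzz=>bbSzz=>bbbYzz=>bbbSzzzz=>bbbbSbzzzz=>bbbbbYbzzzz=>bbbbbbbzzzz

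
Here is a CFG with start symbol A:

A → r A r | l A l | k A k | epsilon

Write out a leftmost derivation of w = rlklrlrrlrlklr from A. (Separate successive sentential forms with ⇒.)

A ⇒ rAr ⇒ rlAlr ⇒ rlkAklr ⇒ rlklAlklr ⇒ rlklrArlklr ⇒ rlklrlAlrlklr ⇒ rlklrlrArlrlklr ⇒ rlklrlrrlrlklr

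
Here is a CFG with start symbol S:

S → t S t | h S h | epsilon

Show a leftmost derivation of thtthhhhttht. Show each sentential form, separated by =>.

S=>tSt=>thSht=>thtStht=>thttSttht=>thtthShttht=>thtthhShhttht=>thtthhhhttht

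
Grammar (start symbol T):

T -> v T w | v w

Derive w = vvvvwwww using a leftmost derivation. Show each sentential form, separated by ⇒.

T ⇒ vTw ⇒ vvTww ⇒ vvvTwww ⇒ vvvvwwww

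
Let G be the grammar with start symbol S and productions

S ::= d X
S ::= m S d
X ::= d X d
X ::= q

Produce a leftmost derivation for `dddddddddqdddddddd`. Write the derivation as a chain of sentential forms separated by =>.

S => dX => ddXd => dddXdd => ddddXddd => dddddXdddd => ddddddXddddd => dddddddXdddddd => ddddddddXddddddd => dddddddddXdddddddd => dddddddddqdddddddd

S => dX   [S ::= d X]
dX => ddXd   [X ::= d X d]
ddXd => dddXdd   [X ::= d X d]
dddXdd => ddddXddd   [X ::= d X d]
ddddXddd => dddddXdddd   [X ::= d X d]
dddddXdddd => ddddddXddddd   [X ::= d X d]
ddddddXddddd => dddddddXdddddd   [X ::= d X d]
dddddddXdddddd => ddddddddXddddddd   [X ::= d X d]
ddddddddXddddddd => dddddddddXdddddddd   [X ::= d X d]
dddddddddXdddddddd => dddddddddqdddddddd   [X ::= q]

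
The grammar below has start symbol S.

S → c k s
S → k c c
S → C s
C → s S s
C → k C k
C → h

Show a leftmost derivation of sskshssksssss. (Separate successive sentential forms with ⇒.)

S ⇒ Cs ⇒ sSss ⇒ sCsss ⇒ ssSssss ⇒ ssCsssss ⇒ sskCksssss ⇒ ssksSsksssss ⇒ ssksCssksssss ⇒ sskshssksssss

S ⇒ Cs   [S → C s]
Cs ⇒ sSss   [C → s S s]
sSss ⇒ sCsss   [S → C s]
sCsss ⇒ ssSssss   [C → s S s]
ssSssss ⇒ ssCsssss   [S → C s]
ssCsssss ⇒ sskCksssss   [C → k C k]
sskCksssss ⇒ ssksSsksssss   [C → s S s]
ssksSsksssss ⇒ ssksCssksssss   [S → C s]
ssksCssksssss ⇒ sskshssksssss   [C → h]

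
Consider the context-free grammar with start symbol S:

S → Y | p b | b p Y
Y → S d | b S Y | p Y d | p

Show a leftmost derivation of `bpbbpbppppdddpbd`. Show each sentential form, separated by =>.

S => bpY => bpbSY => bpbbpYY => bpbbpSdY => bpbbpbpYdY => bpbbpbppYddY => bpbbpbpppYdddY => bpbbpbppppdddY => bpbbpbppppdddSd => bpbbpbppppdddpbd

S => bpY   [S → b p Y]
bpY => bpbSY   [Y → b S Y]
bpbSY => bpbbpYY   [S → b p Y]
bpbbpYY => bpbbpSdY   [Y → S d]
bpbbpSdY => bpbbpbpYdY   [S → b p Y]
bpbbpbpYdY => bpbbpbppYddY   [Y → p Y d]
bpbbpbppYddY => bpbbpbpppYdddY   [Y → p Y d]
bpbbpbpppYdddY => bpbbpbppppdddY   [Y → p]
bpbbpbppppdddY => bpbbpbppppdddSd   [Y → S d]
bpbbpbppppdddSd => bpbbpbppppdddpbd   [S → p b]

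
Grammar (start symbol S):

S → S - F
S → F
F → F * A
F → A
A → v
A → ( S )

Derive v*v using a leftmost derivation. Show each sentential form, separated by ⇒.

S ⇒ F   [S → F]
F ⇒ F*A   [F → F * A]
F*A ⇒ A*A   [F → A]
A*A ⇒ v*A   [A → v]
v*A ⇒ v*v   [A → v]

S⇒F⇒F*A⇒A*A⇒v*A⇒v*v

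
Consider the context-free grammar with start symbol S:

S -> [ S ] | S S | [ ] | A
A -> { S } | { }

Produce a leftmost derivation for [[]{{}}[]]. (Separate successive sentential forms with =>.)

S => [S]   [S -> [ S ]]
[S] => [SS]   [S -> S S]
[SS] => [SSS]   [S -> S S]
[SSS] => [[]SS]   [S -> [ ]]
[[]SS] => [[]AS]   [S -> A]
[[]AS] => [[]{S}S]   [A -> { S }]
[[]{S}S] => [[]{A}S]   [S -> A]
[[]{A}S] => [[]{{}}S]   [A -> { }]
[[]{{}}S] => [[]{{}}[]]   [S -> [ ]]

S=>[S]=>[SS]=>[SSS]=>[[]SS]=>[[]AS]=>[[]{S}S]=>[[]{A}S]=>[[]{{}}S]=>[[]{{}}[]]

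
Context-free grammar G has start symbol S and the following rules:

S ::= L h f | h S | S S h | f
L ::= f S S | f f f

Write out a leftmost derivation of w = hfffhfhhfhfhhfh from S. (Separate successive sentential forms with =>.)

S=>SSh=>hSSh=>hSShSh=>hLhfShSh=>hfffhfShSh=>hfffhfSShhSh=>hfffhfhSShhSh=>hfffhfhhSShhSh=>hfffhfhhfShhSh=>hfffhfhhfhShhSh=>hfffhfhhfhfhhSh=>hfffhfhhfhfhhfh

S => SSh   [S ::= S S h]
SSh => hSSh   [S ::= h S]
hSSh => hSShSh   [S ::= S S h]
hSShSh => hLhfShSh   [S ::= L h f]
hLhfShSh => hfffhfShSh   [L ::= f f f]
hfffhfShSh => hfffhfSShhSh   [S ::= S S h]
hfffhfSShhSh => hfffhfhSShhSh   [S ::= h S]
hfffhfhSShhSh => hfffhfhhSShhSh   [S ::= h S]
hfffhfhhSShhSh => hfffhfhhfShhSh   [S ::= f]
hfffhfhhfShhSh => hfffhfhhfhShhSh   [S ::= h S]
hfffhfhhfhShhSh => hfffhfhhfhfhhSh   [S ::= f]
hfffhfhhfhfhhSh => hfffhfhhfhfhhfh   [S ::= f]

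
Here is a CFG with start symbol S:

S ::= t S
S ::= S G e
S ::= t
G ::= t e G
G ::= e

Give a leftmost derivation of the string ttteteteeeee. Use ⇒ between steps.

S⇒SGe⇒SGeGe⇒tSGeGe⇒ttGeGe⇒ttteGeGe⇒ttteteGeGe⇒ttteteteGeGe⇒ttteteteeeGe⇒ttteteteeeee

S ⇒ SGe   [S ::= S G e]
SGe ⇒ SGeGe   [S ::= S G e]
SGeGe ⇒ tSGeGe   [S ::= t S]
tSGeGe ⇒ ttGeGe   [S ::= t]
ttGeGe ⇒ ttteGeGe   [G ::= t e G]
ttteGeGe ⇒ ttteteGeGe   [G ::= t e G]
ttteteGeGe ⇒ ttteteteGeGe   [G ::= t e G]
ttteteteGeGe ⇒ ttteteteeeGe   [G ::= e]
ttteteteeeGe ⇒ ttteteteeeee   [G ::= e]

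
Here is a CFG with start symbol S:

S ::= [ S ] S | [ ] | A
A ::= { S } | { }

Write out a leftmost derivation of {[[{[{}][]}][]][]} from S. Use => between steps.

S => A   [S ::= A]
A => {S}   [A ::= { S }]
{S} => {[S]S}   [S ::= [ S ] S]
{[S]S} => {[[S]S]S}   [S ::= [ S ] S]
{[[S]S]S} => {[[A]S]S}   [S ::= A]
{[[A]S]S} => {[[{S}]S]S}   [A ::= { S }]
{[[{S}]S]S} => {[[{[S]S}]S]S}   [S ::= [ S ] S]
{[[{[S]S}]S]S} => {[[{[A]S}]S]S}   [S ::= A]
{[[{[A]S}]S]S} => {[[{[{}]S}]S]S}   [A ::= { }]
{[[{[{}]S}]S]S} => {[[{[{}][]}]S]S}   [S ::= [ ]]
{[[{[{}][]}]S]S} => {[[{[{}][]}][]]S}   [S ::= [ ]]
{[[{[{}][]}][]]S} => {[[{[{}][]}][]][]}   [S ::= [ ]]

S=>A=>{S}=>{[S]S}=>{[[S]S]S}=>{[[A]S]S}=>{[[{S}]S]S}=>{[[{[S]S}]S]S}=>{[[{[A]S}]S]S}=>{[[{[{}]S}]S]S}=>{[[{[{}][]}]S]S}=>{[[{[{}][]}][]]S}=>{[[{[{}][]}][]][]}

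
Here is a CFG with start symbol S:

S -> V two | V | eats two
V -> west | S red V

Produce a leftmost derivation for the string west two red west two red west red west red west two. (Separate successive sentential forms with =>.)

S => V two => S red V two => V red V two => S red V red V two => V red V red V two => S red V red V red V two => V two red V red V red V two => S red V two red V red V red V two => V two red V two red V red V red V two => west two red V two red V red V red V two => west two red west two red V red V red V two => west two red west two red west red V red V two => west two red west two red west red west red V two => west two red west two red west red west red west two

S => V two   [S -> V two]
V two => S red V two   [V -> S red V]
S red V two => V red V two   [S -> V]
V red V two => S red V red V two   [V -> S red V]
S red V red V two => V red V red V two   [S -> V]
V red V red V two => S red V red V red V two   [V -> S red V]
S red V red V red V two => V two red V red V red V two   [S -> V two]
V two red V red V red V two => S red V two red V red V red V two   [V -> S red V]
S red V two red V red V red V two => V two red V two red V red V red V two   [S -> V two]
V two red V two red V red V red V two => west two red V two red V red V red V two   [V -> west]
west two red V two red V red V red V two => west two red west two red V red V red V two   [V -> west]
west two red west two red V red V red V two => west two red west two red west red V red V two   [V -> west]
west two red west two red west red V red V two => west two red west two red west red west red V two   [V -> west]
west two red west two red west red west red V two => west two red west two red west red west red west two   [V -> west]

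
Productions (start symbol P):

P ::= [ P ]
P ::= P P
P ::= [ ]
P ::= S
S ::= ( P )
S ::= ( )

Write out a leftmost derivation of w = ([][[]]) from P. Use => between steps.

P => S   [P ::= S]
S => (P)   [S ::= ( P )]
(P) => (PP)   [P ::= P P]
(PP) => ([]P)   [P ::= [ ]]
([]P) => ([][P])   [P ::= [ P ]]
([][P]) => ([][[]])   [P ::= [ ]]

P=>S=>(P)=>(PP)=>([]P)=>([][P])=>([][[]])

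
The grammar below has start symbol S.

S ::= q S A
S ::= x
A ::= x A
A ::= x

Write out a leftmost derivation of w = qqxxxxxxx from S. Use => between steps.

S => qSA => qqSAA => qqxAA => qqxxAA => qqxxxAA => qqxxxxAA => qqxxxxxAA => qqxxxxxxA => qqxxxxxxx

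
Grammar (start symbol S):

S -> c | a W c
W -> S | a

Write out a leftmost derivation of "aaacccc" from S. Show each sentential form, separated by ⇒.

S ⇒ aWc ⇒ aSc ⇒ aaWcc ⇒ aaScc ⇒ aaaWccc ⇒ aaaSccc ⇒ aaacccc

S ⇒ aWc   [S -> a W c]
aWc ⇒ aSc   [W -> S]
aSc ⇒ aaWcc   [S -> a W c]
aaWcc ⇒ aaScc   [W -> S]
aaScc ⇒ aaaWccc   [S -> a W c]
aaaWccc ⇒ aaaSccc   [W -> S]
aaaSccc ⇒ aaacccc   [S -> c]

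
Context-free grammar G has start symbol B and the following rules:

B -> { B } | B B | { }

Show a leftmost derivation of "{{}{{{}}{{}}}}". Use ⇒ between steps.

B ⇒ {B} ⇒ {BB} ⇒ {{}B} ⇒ {{}{B}} ⇒ {{}{BB}} ⇒ {{}{{B}B}} ⇒ {{}{{{}}B}} ⇒ {{}{{{}}{B}}} ⇒ {{}{{{}}{{}}}}

B ⇒ {B}   [B -> { B }]
{B} ⇒ {BB}   [B -> B B]
{BB} ⇒ {{}B}   [B -> { }]
{{}B} ⇒ {{}{B}}   [B -> { B }]
{{}{B}} ⇒ {{}{BB}}   [B -> B B]
{{}{BB}} ⇒ {{}{{B}B}}   [B -> { B }]
{{}{{B}B}} ⇒ {{}{{{}}B}}   [B -> { }]
{{}{{{}}B}} ⇒ {{}{{{}}{B}}}   [B -> { B }]
{{}{{{}}{B}}} ⇒ {{}{{{}}{{}}}}   [B -> { }]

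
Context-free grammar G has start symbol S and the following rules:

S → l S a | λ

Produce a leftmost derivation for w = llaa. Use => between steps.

S => lSa   [S → l S a]
lSa => llSaa   [S → l S a]
llSaa => llaa   [S → λ]

S => lSa => llSaa => llaa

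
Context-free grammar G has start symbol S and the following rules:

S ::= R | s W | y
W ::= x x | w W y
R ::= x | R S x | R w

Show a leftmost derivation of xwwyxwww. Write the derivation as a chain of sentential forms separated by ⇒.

S ⇒ R   [S ::= R]
R ⇒ Rw   [R ::= R w]
Rw ⇒ Rww   [R ::= R w]
Rww ⇒ Rwww   [R ::= R w]
Rwww ⇒ RSxwww   [R ::= R S x]
RSxwww ⇒ RwSxwww   [R ::= R w]
RwSxwww ⇒ RwwSxwww   [R ::= R w]
RwwSxwww ⇒ xwwSxwww   [R ::= x]
xwwSxwww ⇒ xwwyxwww   [S ::= y]

S ⇒ R ⇒ Rw ⇒ Rww ⇒ Rwww ⇒ RSxwww ⇒ RwSxwww ⇒ RwwSxwww ⇒ xwwSxwww ⇒ xwwyxwww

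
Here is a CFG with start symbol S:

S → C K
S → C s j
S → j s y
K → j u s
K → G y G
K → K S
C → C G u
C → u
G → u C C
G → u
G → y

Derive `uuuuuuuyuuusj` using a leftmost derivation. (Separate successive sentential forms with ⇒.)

S ⇒ Csj ⇒ CGusj ⇒ uGusj ⇒ uuCCusj ⇒ uuCGuCusj ⇒ uuCGuGuCusj ⇒ uuCGuGuGuCusj ⇒ uuuGuGuGuCusj ⇒ uuuuuGuGuCusj ⇒ uuuuuuuGuCusj ⇒ uuuuuuuyuCusj ⇒ uuuuuuuyuuusj

S ⇒ Csj   [S → C s j]
Csj ⇒ CGusj   [C → C G u]
CGusj ⇒ uGusj   [C → u]
uGusj ⇒ uuCCusj   [G → u C C]
uuCCusj ⇒ uuCGuCusj   [C → C G u]
uuCGuCusj ⇒ uuCGuGuCusj   [C → C G u]
uuCGuGuCusj ⇒ uuCGuGuGuCusj   [C → C G u]
uuCGuGuGuCusj ⇒ uuuGuGuGuCusj   [C → u]
uuuGuGuGuCusj ⇒ uuuuuGuGuCusj   [G → u]
uuuuuGuGuCusj ⇒ uuuuuuuGuCusj   [G → u]
uuuuuuuGuCusj ⇒ uuuuuuuyuCusj   [G → y]
uuuuuuuyuCusj ⇒ uuuuuuuyuuusj   [C → u]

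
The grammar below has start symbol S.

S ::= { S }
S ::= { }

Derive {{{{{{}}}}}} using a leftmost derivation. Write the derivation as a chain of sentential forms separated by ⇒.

S ⇒ {S}   [S ::= { S }]
{S} ⇒ {{S}}   [S ::= { S }]
{{S}} ⇒ {{{S}}}   [S ::= { S }]
{{{S}}} ⇒ {{{{S}}}}   [S ::= { S }]
{{{{S}}}} ⇒ {{{{{S}}}}}   [S ::= { S }]
{{{{{S}}}}} ⇒ {{{{{{}}}}}}   [S ::= { }]

S⇒{S}⇒{{S}}⇒{{{S}}}⇒{{{{S}}}}⇒{{{{{S}}}}}⇒{{{{{{}}}}}}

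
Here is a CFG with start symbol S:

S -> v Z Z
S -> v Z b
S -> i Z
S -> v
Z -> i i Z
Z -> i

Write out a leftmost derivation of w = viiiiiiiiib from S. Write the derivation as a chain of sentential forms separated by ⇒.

S⇒vZb⇒viiZb⇒viiiiZb⇒viiiiiiZb⇒viiiiiiiiZb⇒viiiiiiiiib

S ⇒ vZb   [S -> v Z b]
vZb ⇒ viiZb   [Z -> i i Z]
viiZb ⇒ viiiiZb   [Z -> i i Z]
viiiiZb ⇒ viiiiiiZb   [Z -> i i Z]
viiiiiiZb ⇒ viiiiiiiiZb   [Z -> i i Z]
viiiiiiiiZb ⇒ viiiiiiiiib   [Z -> i]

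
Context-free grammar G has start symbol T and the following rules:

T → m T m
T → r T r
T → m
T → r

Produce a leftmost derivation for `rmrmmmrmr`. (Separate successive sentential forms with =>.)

T=>rTr=>rmTmr=>rmrTrmr=>rmrmTmrmr=>rmrmmmrmr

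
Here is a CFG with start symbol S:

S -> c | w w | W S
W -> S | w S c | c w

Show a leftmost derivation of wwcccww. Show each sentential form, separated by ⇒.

S ⇒ WS   [S -> W S]
WS ⇒ SS   [W -> S]
SS ⇒ wwS   [S -> w w]
wwS ⇒ wwWS   [S -> W S]
wwWS ⇒ wwSS   [W -> S]
wwSS ⇒ wwWSS   [S -> W S]
wwWSS ⇒ wwSSS   [W -> S]
wwSSS ⇒ wwcSS   [S -> c]
wwcSS ⇒ wwcWSS   [S -> W S]
wwcWSS ⇒ wwcSSS   [W -> S]
wwcSSS ⇒ wwccSS   [S -> c]
wwccSS ⇒ wwcccS   [S -> c]
wwcccS ⇒ wwcccww   [S -> w w]

S⇒WS⇒SS⇒wwS⇒wwWS⇒wwSS⇒wwWSS⇒wwSSS⇒wwcSS⇒wwcWSS⇒wwcSSS⇒wwccSS⇒wwcccS⇒wwcccww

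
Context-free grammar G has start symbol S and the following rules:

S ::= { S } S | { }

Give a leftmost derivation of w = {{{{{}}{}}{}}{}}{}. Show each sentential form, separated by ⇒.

S ⇒ {S}S   [S ::= { S } S]
{S}S ⇒ {{S}S}S   [S ::= { S } S]
{{S}S}S ⇒ {{{S}S}S}S   [S ::= { S } S]
{{{S}S}S}S ⇒ {{{{S}S}S}S}S   [S ::= { S } S]
{{{{S}S}S}S}S ⇒ {{{{{}}S}S}S}S   [S ::= { }]
{{{{{}}S}S}S}S ⇒ {{{{{}}{}}S}S}S   [S ::= { }]
{{{{{}}{}}S}S}S ⇒ {{{{{}}{}}{}}S}S   [S ::= { }]
{{{{{}}{}}{}}S}S ⇒ {{{{{}}{}}{}}{}}S   [S ::= { }]
{{{{{}}{}}{}}{}}S ⇒ {{{{{}}{}}{}}{}}{}   [S ::= { }]

S ⇒ {S}S ⇒ {{S}S}S ⇒ {{{S}S}S}S ⇒ {{{{S}S}S}S}S ⇒ {{{{{}}S}S}S}S ⇒ {{{{{}}{}}S}S}S ⇒ {{{{{}}{}}{}}S}S ⇒ {{{{{}}{}}{}}{}}S ⇒ {{{{{}}{}}{}}{}}{}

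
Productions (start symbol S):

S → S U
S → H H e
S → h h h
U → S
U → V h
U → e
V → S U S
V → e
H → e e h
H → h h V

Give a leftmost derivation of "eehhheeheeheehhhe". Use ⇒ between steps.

S ⇒ HHe ⇒ eehHe ⇒ eehhhVe ⇒ eehhhSUSe ⇒ eehhhHHeUSe ⇒ eehhheehHeUSe ⇒ eehhheeheeheUSe ⇒ eehhheeheeheeSe ⇒ eehhheeheeheehhhe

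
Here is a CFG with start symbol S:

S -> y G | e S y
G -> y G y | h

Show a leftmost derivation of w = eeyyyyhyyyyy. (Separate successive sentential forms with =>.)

S => eSy => eeSyy => eeyGyy => eeyyGyyy => eeyyyGyyyy => eeyyyyGyyyyy => eeyyyyhyyyyy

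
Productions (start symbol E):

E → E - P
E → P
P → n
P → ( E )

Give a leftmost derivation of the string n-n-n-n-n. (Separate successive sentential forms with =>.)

E => E-P => E-P-P => E-P-P-P => E-P-P-P-P => P-P-P-P-P => n-P-P-P-P => n-n-P-P-P => n-n-n-P-P => n-n-n-n-P => n-n-n-n-n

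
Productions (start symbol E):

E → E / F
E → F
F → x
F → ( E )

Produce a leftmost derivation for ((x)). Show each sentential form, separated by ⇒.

E ⇒ F ⇒ (E) ⇒ (F) ⇒ ((E)) ⇒ ((F)) ⇒ ((x))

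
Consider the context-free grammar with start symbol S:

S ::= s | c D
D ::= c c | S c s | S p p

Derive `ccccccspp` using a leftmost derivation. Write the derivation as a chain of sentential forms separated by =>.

S => cD => cSpp => ccDpp => ccScspp => cccDcspp => ccccccspp

S => cD   [S ::= c D]
cD => cSpp   [D ::= S p p]
cSpp => ccDpp   [S ::= c D]
ccDpp => ccScspp   [D ::= S c s]
ccScspp => cccDcspp   [S ::= c D]
cccDcspp => ccccccspp   [D ::= c c]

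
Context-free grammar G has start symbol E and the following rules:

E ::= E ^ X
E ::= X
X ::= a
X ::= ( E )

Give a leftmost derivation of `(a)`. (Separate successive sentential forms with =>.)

E => X   [E ::= X]
X => (E)   [X ::= ( E )]
(E) => (X)   [E ::= X]
(X) => (a)   [X ::= a]

E=>X=>(E)=>(X)=>(a)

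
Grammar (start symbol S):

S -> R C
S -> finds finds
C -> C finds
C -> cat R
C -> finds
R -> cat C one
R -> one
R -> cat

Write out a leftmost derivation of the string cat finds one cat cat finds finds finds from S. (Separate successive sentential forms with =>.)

S => R C => cat C one C => cat finds one C => cat finds one C finds => cat finds one C finds finds => cat finds one C finds finds finds => cat finds one cat R finds finds finds => cat finds one cat cat finds finds finds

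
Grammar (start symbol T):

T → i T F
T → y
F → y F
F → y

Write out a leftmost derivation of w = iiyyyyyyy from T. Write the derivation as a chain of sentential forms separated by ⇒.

T ⇒ iTF ⇒ iiTFF ⇒ iiyFF ⇒ iiyyFF ⇒ iiyyyFF ⇒ iiyyyyF ⇒ iiyyyyyF ⇒ iiyyyyyyF ⇒ iiyyyyyyy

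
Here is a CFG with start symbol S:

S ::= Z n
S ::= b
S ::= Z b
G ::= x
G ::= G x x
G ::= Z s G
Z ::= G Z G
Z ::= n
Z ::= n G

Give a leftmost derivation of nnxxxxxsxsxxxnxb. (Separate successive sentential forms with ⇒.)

S ⇒ Zb   [S ::= Z b]
Zb ⇒ GZGb   [Z ::= G Z G]
GZGb ⇒ GxxZGb   [G ::= G x x]
GxxZGb ⇒ ZsGxxZGb   [G ::= Z s G]
ZsGxxZGb ⇒ nGsGxxZGb   [Z ::= n G]
nGsGxxZGb ⇒ nZsGsGxxZGb   [G ::= Z s G]
nZsGsGxxZGb ⇒ nnGsGsGxxZGb   [Z ::= n G]
nnGsGsGxxZGb ⇒ nnGxxsGsGxxZGb   [G ::= G x x]
nnGxxsGsGxxZGb ⇒ nnGxxxxsGsGxxZGb   [G ::= G x x]
nnGxxxxsGsGxxZGb ⇒ nnxxxxxsGsGxxZGb   [G ::= x]
nnxxxxxsGsGxxZGb ⇒ nnxxxxxsxsGxxZGb   [G ::= x]
nnxxxxxsxsGxxZGb ⇒ nnxxxxxsxsxxxZGb   [G ::= x]
nnxxxxxsxsxxxZGb ⇒ nnxxxxxsxsxxxnGb   [Z ::= n]
nnxxxxxsxsxxxnGb ⇒ nnxxxxxsxsxxxnxb   [G ::= x]

S⇒Zb⇒GZGb⇒GxxZGb⇒ZsGxxZGb⇒nGsGxxZGb⇒nZsGsGxxZGb⇒nnGsGsGxxZGb⇒nnGxxsGsGxxZGb⇒nnGxxxxsGsGxxZGb⇒nnxxxxxsGsGxxZGb⇒nnxxxxxsxsGxxZGb⇒nnxxxxxsxsxxxZGb⇒nnxxxxxsxsxxxnGb⇒nnxxxxxsxsxxxnxb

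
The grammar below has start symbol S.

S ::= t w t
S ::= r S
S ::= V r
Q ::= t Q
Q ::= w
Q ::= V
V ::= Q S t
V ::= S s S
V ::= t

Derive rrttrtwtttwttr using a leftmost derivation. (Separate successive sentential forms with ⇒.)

S⇒rS⇒rrS⇒rrVr⇒rrQStr⇒rrtQStr⇒rrtVStr⇒rrtQStStr⇒rrtVStStr⇒rrttStStr⇒rrttrStStr⇒rrttrtwttStr⇒rrttrtwtttwttr

S ⇒ rS   [S ::= r S]
rS ⇒ rrS   [S ::= r S]
rrS ⇒ rrVr   [S ::= V r]
rrVr ⇒ rrQStr   [V ::= Q S t]
rrQStr ⇒ rrtQStr   [Q ::= t Q]
rrtQStr ⇒ rrtVStr   [Q ::= V]
rrtVStr ⇒ rrtQStStr   [V ::= Q S t]
rrtQStStr ⇒ rrtVStStr   [Q ::= V]
rrtVStStr ⇒ rrttStStr   [V ::= t]
rrttStStr ⇒ rrttrStStr   [S ::= r S]
rrttrStStr ⇒ rrttrtwttStr   [S ::= t w t]
rrttrtwttStr ⇒ rrttrtwtttwttr   [S ::= t w t]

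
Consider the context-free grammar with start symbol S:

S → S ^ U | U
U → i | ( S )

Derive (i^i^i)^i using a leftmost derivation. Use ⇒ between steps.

S ⇒ S^U ⇒ U^U ⇒ (S)^U ⇒ (S^U)^U ⇒ (S^U^U)^U ⇒ (U^U^U)^U ⇒ (i^U^U)^U ⇒ (i^i^U)^U ⇒ (i^i^i)^U ⇒ (i^i^i)^i

S ⇒ S^U   [S → S ^ U]
S^U ⇒ U^U   [S → U]
U^U ⇒ (S)^U   [U → ( S )]
(S)^U ⇒ (S^U)^U   [S → S ^ U]
(S^U)^U ⇒ (S^U^U)^U   [S → S ^ U]
(S^U^U)^U ⇒ (U^U^U)^U   [S → U]
(U^U^U)^U ⇒ (i^U^U)^U   [U → i]
(i^U^U)^U ⇒ (i^i^U)^U   [U → i]
(i^i^U)^U ⇒ (i^i^i)^U   [U → i]
(i^i^i)^U ⇒ (i^i^i)^i   [U → i]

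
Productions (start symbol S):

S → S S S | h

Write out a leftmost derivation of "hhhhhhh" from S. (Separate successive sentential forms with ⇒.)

S⇒SSS⇒SSSSS⇒SSSSSSS⇒hSSSSSS⇒hhSSSSS⇒hhhSSSS⇒hhhhSSS⇒hhhhhSS⇒hhhhhhS⇒hhhhhhh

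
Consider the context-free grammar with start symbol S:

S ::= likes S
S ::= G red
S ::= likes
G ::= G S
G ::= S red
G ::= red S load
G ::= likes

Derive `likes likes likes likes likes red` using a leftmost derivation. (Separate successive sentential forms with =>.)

S => G red => G S red => likes S red => likes likes S red => likes likes likes S red => likes likes likes likes S red => likes likes likes likes likes red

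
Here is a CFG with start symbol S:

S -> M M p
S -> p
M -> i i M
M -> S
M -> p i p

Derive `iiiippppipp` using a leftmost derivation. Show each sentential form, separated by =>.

S => MMp => iiMMp => iiSMp => iiMMpMp => iiiiMMpMp => iiiiSMpMp => iiiipMpMp => iiiipSpMp => iiiipppMp => iiiippppipp

S => MMp   [S -> M M p]
MMp => iiMMp   [M -> i i M]
iiMMp => iiSMp   [M -> S]
iiSMp => iiMMpMp   [S -> M M p]
iiMMpMp => iiiiMMpMp   [M -> i i M]
iiiiMMpMp => iiiiSMpMp   [M -> S]
iiiiSMpMp => iiiipMpMp   [S -> p]
iiiipMpMp => iiiipSpMp   [M -> S]
iiiipSpMp => iiiipppMp   [S -> p]
iiiipppMp => iiiippppipp   [M -> p i p]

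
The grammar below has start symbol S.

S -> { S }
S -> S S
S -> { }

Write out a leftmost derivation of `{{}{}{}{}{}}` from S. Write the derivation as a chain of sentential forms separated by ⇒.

S ⇒ {S}   [S -> { S }]
{S} ⇒ {SS}   [S -> S S]
{SS} ⇒ {SSS}   [S -> S S]
{SSS} ⇒ {SSSS}   [S -> S S]
{SSSS} ⇒ {SSSSS}   [S -> S S]
{SSSSS} ⇒ {{}SSSS}   [S -> { }]
{{}SSSS} ⇒ {{}{}SSS}   [S -> { }]
{{}{}SSS} ⇒ {{}{}{}SS}   [S -> { }]
{{}{}{}SS} ⇒ {{}{}{}{}S}   [S -> { }]
{{}{}{}{}S} ⇒ {{}{}{}{}{}}   [S -> { }]

S ⇒ {S} ⇒ {SS} ⇒ {SSS} ⇒ {SSSS} ⇒ {SSSSS} ⇒ {{}SSSS} ⇒ {{}{}SSS} ⇒ {{}{}{}SS} ⇒ {{}{}{}{}S} ⇒ {{}{}{}{}{}}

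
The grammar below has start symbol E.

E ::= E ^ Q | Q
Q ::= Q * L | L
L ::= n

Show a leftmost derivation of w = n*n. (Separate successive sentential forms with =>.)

E => Q => Q*L => L*L => n*L => n*n

E => Q   [E ::= Q]
Q => Q*L   [Q ::= Q * L]
Q*L => L*L   [Q ::= L]
L*L => n*L   [L ::= n]
n*L => n*n   [L ::= n]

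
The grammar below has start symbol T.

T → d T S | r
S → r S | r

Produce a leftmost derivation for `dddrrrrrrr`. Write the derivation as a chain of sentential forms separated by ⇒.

T ⇒ dTS   [T → d T S]
dTS ⇒ ddTSS   [T → d T S]
ddTSS ⇒ dddTSSS   [T → d T S]
dddTSSS ⇒ dddrSSS   [T → r]
dddrSSS ⇒ dddrrSSS   [S → r S]
dddrrSSS ⇒ dddrrrSSS   [S → r S]
dddrrrSSS ⇒ dddrrrrSSS   [S → r S]
dddrrrrSSS ⇒ dddrrrrrSS   [S → r]
dddrrrrrSS ⇒ dddrrrrrrS   [S → r]
dddrrrrrrS ⇒ dddrrrrrrr   [S → r]

T⇒dTS⇒ddTSS⇒dddTSSS⇒dddrSSS⇒dddrrSSS⇒dddrrrSSS⇒dddrrrrSSS⇒dddrrrrrSS⇒dddrrrrrrS⇒dddrrrrrrr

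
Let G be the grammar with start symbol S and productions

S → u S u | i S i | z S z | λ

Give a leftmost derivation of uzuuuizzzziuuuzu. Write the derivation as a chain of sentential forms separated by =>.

S => uSu => uzSzu => uzuSuzu => uzuuSuuzu => uzuuuSuuuzu => uzuuuiSiuuuzu => uzuuuizSziuuuzu => uzuuuizzSzziuuuzu => uzuuuizzzziuuuzu

S => uSu   [S → u S u]
uSu => uzSzu   [S → z S z]
uzSzu => uzuSuzu   [S → u S u]
uzuSuzu => uzuuSuuzu   [S → u S u]
uzuuSuuzu => uzuuuSuuuzu   [S → u S u]
uzuuuSuuuzu => uzuuuiSiuuuzu   [S → i S i]
uzuuuiSiuuuzu => uzuuuizSziuuuzu   [S → z S z]
uzuuuizSziuuuzu => uzuuuizzSzziuuuzu   [S → z S z]
uzuuuizzSzziuuuzu => uzuuuizzzziuuuzu   [S → λ]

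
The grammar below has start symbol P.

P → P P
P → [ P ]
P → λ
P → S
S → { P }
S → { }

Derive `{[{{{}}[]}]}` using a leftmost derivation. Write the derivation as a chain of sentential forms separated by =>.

P => S => {P} => {[P]} => {[S]} => {[{P}]} => {[{PP}]} => {[{SP}]} => {[{{P}P}]} => {[{{PP}P}]} => {[{{SP}P}]} => {[{{{}P}P}]} => {[{{{}}P}]} => {[{{{}}[P]}]} => {[{{{}}[]}]}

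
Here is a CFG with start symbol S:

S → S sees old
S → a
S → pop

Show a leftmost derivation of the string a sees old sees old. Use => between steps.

S => S sees old => S sees old sees old => a sees old sees old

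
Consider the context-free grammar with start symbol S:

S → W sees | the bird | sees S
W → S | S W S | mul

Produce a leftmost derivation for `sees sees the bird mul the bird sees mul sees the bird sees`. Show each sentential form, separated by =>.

S => sees S => sees W sees => sees S W S sees => sees W sees W S sees => sees S W S sees W S sees => sees sees S W S sees W S sees => sees sees the bird W S sees W S sees => sees sees the bird mul S sees W S sees => sees sees the bird mul the bird sees W S sees => sees sees the bird mul the bird sees mul S sees => sees sees the bird mul the bird sees mul sees S sees => sees sees the bird mul the bird sees mul sees the bird sees

S => sees S   [S → sees S]
sees S => sees W sees   [S → W sees]
sees W sees => sees S W S sees   [W → S W S]
sees S W S sees => sees W sees W S sees   [S → W sees]
sees W sees W S sees => sees S W S sees W S sees   [W → S W S]
sees S W S sees W S sees => sees sees S W S sees W S sees   [S → sees S]
sees sees S W S sees W S sees => sees sees the bird W S sees W S sees   [S → the bird]
sees sees the bird W S sees W S sees => sees sees the bird mul S sees W S sees   [W → mul]
sees sees the bird mul S sees W S sees => sees sees the bird mul the bird sees W S sees   [S → the bird]
sees sees the bird mul the bird sees W S sees => sees sees the bird mul the bird sees mul S sees   [W → mul]
sees sees the bird mul the bird sees mul S sees => sees sees the bird mul the bird sees mul sees S sees   [S → sees S]
sees sees the bird mul the bird sees mul sees S sees => sees sees the bird mul the bird sees mul sees the bird sees   [S → the bird]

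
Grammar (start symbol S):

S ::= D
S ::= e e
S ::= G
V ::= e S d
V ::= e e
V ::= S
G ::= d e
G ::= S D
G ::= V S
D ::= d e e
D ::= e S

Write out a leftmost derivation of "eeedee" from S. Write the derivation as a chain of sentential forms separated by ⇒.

S ⇒ G   [S ::= G]
G ⇒ SD   [G ::= S D]
SD ⇒ eeD   [S ::= e e]
eeD ⇒ eeeS   [D ::= e S]
eeeS ⇒ eeeD   [S ::= D]
eeeD ⇒ eeedee   [D ::= d e e]

S ⇒ G ⇒ SD ⇒ eeD ⇒ eeeS ⇒ eeeD ⇒ eeedee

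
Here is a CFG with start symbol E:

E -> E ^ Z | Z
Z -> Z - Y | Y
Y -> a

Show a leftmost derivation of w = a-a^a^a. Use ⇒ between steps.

E ⇒ E^Z   [E -> E ^ Z]
E^Z ⇒ E^Z^Z   [E -> E ^ Z]
E^Z^Z ⇒ Z^Z^Z   [E -> Z]
Z^Z^Z ⇒ Z-Y^Z^Z   [Z -> Z - Y]
Z-Y^Z^Z ⇒ Y-Y^Z^Z   [Z -> Y]
Y-Y^Z^Z ⇒ a-Y^Z^Z   [Y -> a]
a-Y^Z^Z ⇒ a-a^Z^Z   [Y -> a]
a-a^Z^Z ⇒ a-a^Y^Z   [Z -> Y]
a-a^Y^Z ⇒ a-a^a^Z   [Y -> a]
a-a^a^Z ⇒ a-a^a^Y   [Z -> Y]
a-a^a^Y ⇒ a-a^a^a   [Y -> a]

E ⇒ E^Z ⇒ E^Z^Z ⇒ Z^Z^Z ⇒ Z-Y^Z^Z ⇒ Y-Y^Z^Z ⇒ a-Y^Z^Z ⇒ a-a^Z^Z ⇒ a-a^Y^Z ⇒ a-a^a^Z ⇒ a-a^a^Y ⇒ a-a^a^a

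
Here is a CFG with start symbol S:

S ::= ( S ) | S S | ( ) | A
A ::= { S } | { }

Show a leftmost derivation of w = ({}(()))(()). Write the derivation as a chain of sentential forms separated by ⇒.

S ⇒ SS   [S ::= S S]
SS ⇒ (S)S   [S ::= ( S )]
(S)S ⇒ (SS)S   [S ::= S S]
(SS)S ⇒ (AS)S   [S ::= A]
(AS)S ⇒ ({}S)S   [A ::= { }]
({}S)S ⇒ ({}(S))S   [S ::= ( S )]
({}(S))S ⇒ ({}(()))S   [S ::= ( )]
({}(()))S ⇒ ({}(()))(S)   [S ::= ( S )]
({}(()))(S) ⇒ ({}(()))(())   [S ::= ( )]

S ⇒ SS ⇒ (S)S ⇒ (SS)S ⇒ (AS)S ⇒ ({}S)S ⇒ ({}(S))S ⇒ ({}(()))S ⇒ ({}(()))(S) ⇒ ({}(()))(())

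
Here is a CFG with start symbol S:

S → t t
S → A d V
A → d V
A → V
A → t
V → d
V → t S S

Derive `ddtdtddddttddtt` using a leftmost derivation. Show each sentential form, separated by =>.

S => AdV => VdV => ddV => ddtSS => ddtAdVS => ddtdVdVS => ddtdtSSdVS => ddtdtAdVSdVS => ddtdtdVdVSdVS => ddtdtdddVSdVS => ddtdtddddSdVS => ddtdtddddttdVS => ddtdtddddttddS => ddtdtddddttddtt

S => AdV   [S → A d V]
AdV => VdV   [A → V]
VdV => ddV   [V → d]
ddV => ddtSS   [V → t S S]
ddtSS => ddtAdVS   [S → A d V]
ddtAdVS => ddtdVdVS   [A → d V]
ddtdVdVS => ddtdtSSdVS   [V → t S S]
ddtdtSSdVS => ddtdtAdVSdVS   [S → A d V]
ddtdtAdVSdVS => ddtdtdVdVSdVS   [A → d V]
ddtdtdVdVSdVS => ddtdtdddVSdVS   [V → d]
ddtdtdddVSdVS => ddtdtddddSdVS   [V → d]
ddtdtddddSdVS => ddtdtddddttdVS   [S → t t]
ddtdtddddttdVS => ddtdtddddttddS   [V → d]
ddtdtddddttddS => ddtdtddddttddtt   [S → t t]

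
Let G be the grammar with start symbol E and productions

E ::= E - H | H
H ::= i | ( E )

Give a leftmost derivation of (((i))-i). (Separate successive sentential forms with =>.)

E=>H=>(E)=>(E-H)=>(H-H)=>((E)-H)=>((H)-H)=>(((E))-H)=>(((H))-H)=>(((i))-H)=>(((i))-i)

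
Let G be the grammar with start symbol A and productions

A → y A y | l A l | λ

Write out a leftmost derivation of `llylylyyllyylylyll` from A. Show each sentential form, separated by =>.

A => lAl   [A → l A l]
lAl => llAll   [A → l A l]
llAll => llyAyll   [A → y A y]
llyAyll => llylAlyll   [A → l A l]
llylAlyll => llylyAylyll   [A → y A y]
llylyAylyll => llylylAlylyll   [A → l A l]
llylylAlylyll => llylylyAylylyll   [A → y A y]
llylylyAylylyll => llylylyyAyylylyll   [A → y A y]
llylylyyAyylylyll => llylylyylAlyylylyll   [A → l A l]
llylylyylAlyylylyll => llylylyyllyylylyll   [A → λ]

A => lAl => llAll => llyAyll => llylAlyll => llylyAylyll => llylylAlylyll => llylylyAylylyll => llylylyyAyylylyll => llylylyylAlyylylyll => llylylyyllyylylyll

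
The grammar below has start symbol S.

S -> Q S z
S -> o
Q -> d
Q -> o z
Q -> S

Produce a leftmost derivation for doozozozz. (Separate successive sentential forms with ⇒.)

S⇒QSz⇒dSz⇒dQSzz⇒dSSzz⇒dQSzSzz⇒dSSzSzz⇒dQSzSzSzz⇒dSSzSzSzz⇒doSzSzSzz⇒doozSzSzz⇒doozozSzz⇒doozozozz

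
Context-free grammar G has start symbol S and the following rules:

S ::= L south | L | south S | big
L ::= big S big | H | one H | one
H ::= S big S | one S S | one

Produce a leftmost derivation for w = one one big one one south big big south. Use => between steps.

S => L south => one H south => one S big S south => one L big S south => one H big S south => one one big S south => one one big L south => one one big one H south => one one big one S big S south => one one big one L south big S south => one one big one one south big S south => one one big one one south big big south

S => L south   [S ::= L south]
L south => one H south   [L ::= one H]
one H south => one S big S south   [H ::= S big S]
one S big S south => one L big S south   [S ::= L]
one L big S south => one H big S south   [L ::= H]
one H big S south => one one big S south   [H ::= one]
one one big S south => one one big L south   [S ::= L]
one one big L south => one one big one H south   [L ::= one H]
one one big one H south => one one big one S big S south   [H ::= S big S]
one one big one S big S south => one one big one L south big S south   [S ::= L south]
one one big one L south big S south => one one big one one south big S south   [L ::= one]
one one big one one south big S south => one one big one one south big big south   [S ::= big]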